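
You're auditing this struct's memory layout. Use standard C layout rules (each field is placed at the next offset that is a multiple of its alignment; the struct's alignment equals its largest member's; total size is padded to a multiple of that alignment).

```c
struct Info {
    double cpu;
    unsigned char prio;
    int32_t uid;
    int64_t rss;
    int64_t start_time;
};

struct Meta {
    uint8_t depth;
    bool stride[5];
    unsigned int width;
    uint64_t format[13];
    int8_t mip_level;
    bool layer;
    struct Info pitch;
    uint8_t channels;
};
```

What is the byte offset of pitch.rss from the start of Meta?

Info: 0..8  cpu  (8B, 8-aligned); 8..9  prio  (1B, 1-aligned); 9..12  -- padding (3B); 12..16  uid  (4B, 4-aligned); 16..24  rss  (8B, 8-aligned); 24..32  start_time  (8B, 8-aligned); sizeof = 32, alignof = 8
0..1  depth  (1B, 1-aligned)
1..6  stride  (5B, 1-aligned)
6..8  -- padding (2B)
8..12  width  (4B, 4-aligned)
12..16  -- padding (4B)
16..120  format  (104B, 8-aligned)
120..121  mip_level  (1B, 1-aligned)
121..122  layer  (1B, 1-aligned)
122..128  -- padding (6B)
128..160  pitch  (32B, 8-aligned)
within Info: rss at 16
128 + 16 = 144

144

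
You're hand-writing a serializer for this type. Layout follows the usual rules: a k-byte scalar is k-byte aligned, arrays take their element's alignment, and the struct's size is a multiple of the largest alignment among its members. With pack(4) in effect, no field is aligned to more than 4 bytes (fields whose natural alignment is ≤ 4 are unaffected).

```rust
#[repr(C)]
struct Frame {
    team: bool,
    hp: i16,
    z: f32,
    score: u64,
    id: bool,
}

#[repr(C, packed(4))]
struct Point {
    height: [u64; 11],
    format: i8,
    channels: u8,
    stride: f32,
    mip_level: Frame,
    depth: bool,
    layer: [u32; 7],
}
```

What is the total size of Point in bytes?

Frame: 0..1  team  (1B, 1-aligned); 1..2  -- padding (1B); 2..4  hp  (2B, 2-aligned); 4..8  z  (4B, 4-aligned); 8..16  score  (8B, 8-aligned); 16..17  id  (1B, 1-aligned); 17..24  -- tail padding (7B); sizeof = 24, alignof = 8
0..88  height  (88B, 4-aligned)
88..89  format  (1B, 1-aligned)
89..90  channels  (1B, 1-aligned)
90..92  -- padding (2B)
92..96  stride  (4B, 4-aligned)
96..120  mip_level  (24B, 4-aligned)
120..121  depth  (1B, 1-aligned)
121..124  -- padding (3B)
124..152  layer  (28B, 4-aligned)
sizeof = 152, alignof = 4

152 bytes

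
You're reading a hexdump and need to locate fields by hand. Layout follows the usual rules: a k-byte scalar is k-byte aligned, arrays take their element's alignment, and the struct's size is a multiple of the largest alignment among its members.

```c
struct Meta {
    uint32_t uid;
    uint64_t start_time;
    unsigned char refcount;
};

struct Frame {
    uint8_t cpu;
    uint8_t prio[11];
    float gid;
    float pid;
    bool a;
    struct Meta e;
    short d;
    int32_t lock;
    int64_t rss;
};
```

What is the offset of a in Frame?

20

Meta: @0: uid [4B, align 4] → 4; +4 pad (align 8); @8: start_time [8B, align 8] → 16; @16: refcount [1B, align 1] → 17; +7 tail pad (align 8); size 24, align 8
@0: cpu [1B, align 1] → 1
@1: prio [11B, align 1] → 12
@12: gid [4B, align 4] → 16
@16: pid [4B, align 4] → 20
@20: a [1B, align 1] → 21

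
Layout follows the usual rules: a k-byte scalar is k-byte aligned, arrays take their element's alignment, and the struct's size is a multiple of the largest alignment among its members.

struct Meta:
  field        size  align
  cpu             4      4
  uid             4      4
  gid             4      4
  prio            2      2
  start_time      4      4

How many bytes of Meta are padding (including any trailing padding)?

2

0..4  cpu  (4B, 4-aligned)
4..8  uid  (4B, 4-aligned)
8..12  gid  (4B, 4-aligned)
12..14  prio  (2B, 2-aligned)
14..16  -- padding (2B)
16..20  start_time  (4B, 4-aligned)
sizeof = 20, alignof = 4
data bytes 18, size 20 → padding 2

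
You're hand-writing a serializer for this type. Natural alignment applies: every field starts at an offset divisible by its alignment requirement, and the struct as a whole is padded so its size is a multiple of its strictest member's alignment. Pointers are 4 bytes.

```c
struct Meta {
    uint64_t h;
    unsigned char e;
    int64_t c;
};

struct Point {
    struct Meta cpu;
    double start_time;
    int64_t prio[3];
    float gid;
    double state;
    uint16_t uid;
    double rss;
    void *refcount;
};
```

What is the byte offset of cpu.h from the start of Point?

0

Meta: 0..8  h  (8B, 8-aligned); 8..9  e  (1B, 1-aligned); 9..16  -- padding (7B); 16..24  c  (8B, 8-aligned); sizeof = 24, alignof = 8
0..24  cpu  (24B, 8-aligned)
within Meta: h at 0
0 + 0 = 0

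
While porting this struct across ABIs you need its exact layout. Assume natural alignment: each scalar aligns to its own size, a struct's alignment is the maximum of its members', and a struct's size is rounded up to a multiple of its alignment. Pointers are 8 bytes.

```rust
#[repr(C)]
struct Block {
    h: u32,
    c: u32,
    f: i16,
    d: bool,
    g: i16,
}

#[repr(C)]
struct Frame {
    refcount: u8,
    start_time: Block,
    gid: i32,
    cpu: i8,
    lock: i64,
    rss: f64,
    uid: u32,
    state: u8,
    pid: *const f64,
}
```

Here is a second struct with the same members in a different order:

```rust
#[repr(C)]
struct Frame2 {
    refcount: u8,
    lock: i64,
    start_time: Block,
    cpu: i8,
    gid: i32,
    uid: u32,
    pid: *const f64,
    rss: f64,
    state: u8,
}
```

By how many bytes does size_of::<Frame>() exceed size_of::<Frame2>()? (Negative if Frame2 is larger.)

-8

Block: 0..4  h  (4B, 4-aligned); 4..8  c  (4B, 4-aligned); 8..10  f  (2B, 2-aligned); 10..11  d  (1B, 1-aligned); 11..12  -- padding (1B); 12..14  g  (2B, 2-aligned); 14..16  -- tail padding (2B); sizeof = 16, alignof = 4
0..1  refcount  (1B, 1-aligned)
1..4  -- padding (3B)
4..20  start_time  (16B, 4-aligned)
20..24  gid  (4B, 4-aligned)
24..25  cpu  (1B, 1-aligned)
25..32  -- padding (7B)
32..40  lock  (8B, 8-aligned)
40..48  rss  (8B, 8-aligned)
48..52  uid  (4B, 4-aligned)
52..53  state  (1B, 1-aligned)
53..56  -- padding (3B)
56..64  pid  (8B, 8-aligned)
sizeof = 64, alignof = 8
— Frame2 —
0..1  refcount  (1B, 1-aligned)
1..8  -- padding (7B)
8..16  lock  (8B, 8-aligned)
16..32  start_time  (16B, 4-aligned)
32..33  cpu  (1B, 1-aligned)
33..36  -- padding (3B)
36..40  gid  (4B, 4-aligned)
40..44  uid  (4B, 4-aligned)
44..48  -- padding (4B)
48..56  pid  (8B, 8-aligned)
56..64  rss  (8B, 8-aligned)
64..65  state  (1B, 1-aligned)
65..72  -- tail padding (7B)
sizeof = 72, alignof = 8
64 − 72 = -8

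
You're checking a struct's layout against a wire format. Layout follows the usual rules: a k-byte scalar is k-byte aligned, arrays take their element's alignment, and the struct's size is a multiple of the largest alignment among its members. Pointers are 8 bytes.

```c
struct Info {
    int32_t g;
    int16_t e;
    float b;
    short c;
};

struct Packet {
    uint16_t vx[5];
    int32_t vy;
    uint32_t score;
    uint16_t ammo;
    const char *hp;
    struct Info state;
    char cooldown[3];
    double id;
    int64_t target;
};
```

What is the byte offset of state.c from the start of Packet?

Info: g at 0 (size 4, align 4) → ends 4; e at 4 (size 2, align 2) → ends 6; pad 2 to align 4 for b; b at 8 (size 4, align 4) → ends 12; c at 12 (size 2, align 2) → ends 14; tail pad 2 to reach multiple of 4; total 16 bytes, alignment 4
vx at 0 (size 10, align 2) → ends 10
pad 2 to align 4 for vy
vy at 12 (size 4, align 4) → ends 16
score at 16 (size 4, align 4) → ends 20
ammo at 20 (size 2, align 2) → ends 22
pad 2 to align 8 for hp
hp at 24 (size 8, align 8) → ends 32
state at 32 (size 16, align 4) → ends 48
within Info: c at 12
32 + 12 = 44

44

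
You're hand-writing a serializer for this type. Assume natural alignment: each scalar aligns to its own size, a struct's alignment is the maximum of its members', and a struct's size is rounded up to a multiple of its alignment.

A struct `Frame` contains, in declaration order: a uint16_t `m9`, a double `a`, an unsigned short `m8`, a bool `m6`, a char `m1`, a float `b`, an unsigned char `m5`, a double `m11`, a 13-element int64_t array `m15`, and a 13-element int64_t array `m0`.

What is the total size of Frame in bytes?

248

m9 at 0 (size 2, align 2) → ends 2
pad 6 to align 8 for a
a at 8 (size 8, align 8) → ends 16
m8 at 16 (size 2, align 2) → ends 18
m6 at 18 (size 1, align 1) → ends 19
m1 at 19 (size 1, align 1) → ends 20
b at 20 (size 4, align 4) → ends 24
m5 at 24 (size 1, align 1) → ends 25
pad 7 to align 8 for m11
m11 at 32 (size 8, align 8) → ends 40
m15 at 40 (size 104, align 8) → ends 144
m0 at 144 (size 104, align 8) → ends 248
total 248 bytes, alignment 8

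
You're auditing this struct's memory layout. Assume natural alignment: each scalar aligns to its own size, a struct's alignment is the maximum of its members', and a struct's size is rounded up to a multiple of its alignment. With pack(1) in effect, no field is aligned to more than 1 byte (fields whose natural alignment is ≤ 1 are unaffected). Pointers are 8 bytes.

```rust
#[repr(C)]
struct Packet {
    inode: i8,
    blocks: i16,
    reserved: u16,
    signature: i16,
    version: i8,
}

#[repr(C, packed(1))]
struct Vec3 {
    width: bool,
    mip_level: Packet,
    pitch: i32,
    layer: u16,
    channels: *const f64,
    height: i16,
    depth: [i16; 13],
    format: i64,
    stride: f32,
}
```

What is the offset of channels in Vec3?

Packet: @0: inode [1B, align 1] → 1; +1 pad (align 2); @2: blocks [2B, align 2] → 4; @4: reserved [2B, align 2] → 6; @6: signature [2B, align 2] → 8; @8: version [1B, align 1] → 9; +1 tail pad (align 2); size 10, align 2
@0: width [1B, align 1] → 1
@1: mip_level [10B, align 1] → 11
@11: pitch [4B, align 1] → 15
@15: layer [2B, align 1] → 17
@17: channels [8B, align 1] → 25

17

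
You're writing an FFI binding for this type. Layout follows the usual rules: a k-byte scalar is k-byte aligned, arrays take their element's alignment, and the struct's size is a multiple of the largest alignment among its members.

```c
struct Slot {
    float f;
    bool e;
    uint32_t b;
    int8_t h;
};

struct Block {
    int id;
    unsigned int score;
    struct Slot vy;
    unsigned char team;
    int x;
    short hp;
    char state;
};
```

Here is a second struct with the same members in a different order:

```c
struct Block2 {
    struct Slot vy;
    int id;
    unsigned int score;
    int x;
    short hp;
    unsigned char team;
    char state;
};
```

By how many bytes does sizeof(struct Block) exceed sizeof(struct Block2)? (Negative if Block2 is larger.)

4

Slot: f at 0 (size 4, align 4) → ends 4; e at 4 (size 1, align 1) → ends 5; pad 3 to align 4 for b; b at 8 (size 4, align 4) → ends 12; h at 12 (size 1, align 1) → ends 13; tail pad 3 to reach multiple of 4; total 16 bytes, alignment 4
id at 0 (size 4, align 4) → ends 4
score at 4 (size 4, align 4) → ends 8
vy at 8 (size 16, align 4) → ends 24
team at 24 (size 1, align 1) → ends 25
pad 3 to align 4 for x
x at 28 (size 4, align 4) → ends 32
hp at 32 (size 2, align 2) → ends 34
state at 34 (size 1, align 1) → ends 35
tail pad 1 to reach multiple of 4
total 36 bytes, alignment 4
— Block2 —
vy at 0 (size 16, align 4) → ends 16
id at 16 (size 4, align 4) → ends 20
score at 20 (size 4, align 4) → ends 24
x at 24 (size 4, align 4) → ends 28
hp at 28 (size 2, align 2) → ends 30
team at 30 (size 1, align 1) → ends 31
state at 31 (size 1, align 1) → ends 32
total 32 bytes, alignment 4
36 − 32 = 4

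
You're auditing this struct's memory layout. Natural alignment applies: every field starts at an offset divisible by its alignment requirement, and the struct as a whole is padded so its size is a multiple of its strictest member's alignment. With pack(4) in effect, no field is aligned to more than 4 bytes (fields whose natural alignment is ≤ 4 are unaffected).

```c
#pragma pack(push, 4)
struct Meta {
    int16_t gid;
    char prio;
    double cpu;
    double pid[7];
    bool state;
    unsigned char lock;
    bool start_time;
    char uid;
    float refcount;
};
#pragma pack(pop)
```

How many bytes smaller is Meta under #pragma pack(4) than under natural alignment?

4

natural layout:
  gid at 0 (size 2, align 2) → ends 2
  prio at 2 (size 1, align 1) → ends 3
  pad 5 to align 8 for cpu
  cpu at 8 (size 8, align 8) → ends 16
  pid at 16 (size 56, align 8) → ends 72
  state at 72 (size 1, align 1) → ends 73
  lock at 73 (size 1, align 1) → ends 74
  start_time at 74 (size 1, align 1) → ends 75
  uid at 75 (size 1, align 1) → ends 76
  refcount at 76 (size 4, align 4) → ends 80
  total 80 bytes, alignment 8
packed(4) layout:
  gid at 0 (size 2, align 2) → ends 2
  prio at 2 (size 1, align 1) → ends 3
  pad 1 to align 4 for cpu
  cpu at 4 (size 8, align 4) → ends 12
  pid at 12 (size 56, align 4) → ends 68
  state at 68 (size 1, align 1) → ends 69
  lock at 69 (size 1, align 1) → ends 70
  start_time at 70 (size 1, align 1) → ends 71
  uid at 71 (size 1, align 1) → ends 72
  refcount at 72 (size 4, align 4) → ends 76
  total 76 bytes, alignment 4
80 − 76 = 4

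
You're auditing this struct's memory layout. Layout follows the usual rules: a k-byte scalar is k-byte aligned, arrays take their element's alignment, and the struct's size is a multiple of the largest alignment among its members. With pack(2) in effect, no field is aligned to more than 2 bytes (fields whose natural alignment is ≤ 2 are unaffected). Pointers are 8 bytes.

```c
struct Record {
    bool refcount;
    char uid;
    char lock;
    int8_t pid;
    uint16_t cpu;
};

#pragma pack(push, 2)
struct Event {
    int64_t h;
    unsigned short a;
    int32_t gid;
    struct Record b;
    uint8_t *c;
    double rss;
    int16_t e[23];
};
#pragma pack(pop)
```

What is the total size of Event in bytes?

82

Record: refcount at 0 (size 1, align 1) → ends 1; uid at 1 (size 1, align 1) → ends 2; lock at 2 (size 1, align 1) → ends 3; pid at 3 (size 1, align 1) → ends 4; cpu at 4 (size 2, align 2) → ends 6; total 6 bytes, alignment 2
h at 0 (size 8, align 2) → ends 8
a at 8 (size 2, align 2) → ends 10
gid at 10 (size 4, align 2) → ends 14
b at 14 (size 6, align 2) → ends 20
c at 20 (size 8, align 2) → ends 28
rss at 28 (size 8, align 2) → ends 36
e at 36 (size 46, align 2) → ends 82
total 82 bytes, alignment 2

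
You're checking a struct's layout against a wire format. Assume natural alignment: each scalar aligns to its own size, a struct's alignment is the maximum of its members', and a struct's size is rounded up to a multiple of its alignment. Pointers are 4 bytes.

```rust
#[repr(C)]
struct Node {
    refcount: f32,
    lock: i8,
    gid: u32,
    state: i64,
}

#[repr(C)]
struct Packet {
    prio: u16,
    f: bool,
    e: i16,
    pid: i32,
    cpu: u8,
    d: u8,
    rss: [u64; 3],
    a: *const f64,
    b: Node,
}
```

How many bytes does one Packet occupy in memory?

72 bytes

Node: @0: refcount [4B, align 4] → 4; @4: lock [1B, align 1] → 5; +3 pad (align 4); @8: gid [4B, align 4] → 12; +4 pad (align 8); @16: state [8B, align 8] → 24; size 24, align 8
@0: prio [2B, align 2] → 2
@2: f [1B, align 1] → 3
+1 pad (align 2)
@4: e [2B, align 2] → 6
+2 pad (align 4)
@8: pid [4B, align 4] → 12
@12: cpu [1B, align 1] → 13
@13: d [1B, align 1] → 14
+2 pad (align 8)
@16: rss [24B, align 8] → 40
@40: a [4B, align 4] → 44
+4 pad (align 8)
@48: b [24B, align 8] → 72
size 72, align 8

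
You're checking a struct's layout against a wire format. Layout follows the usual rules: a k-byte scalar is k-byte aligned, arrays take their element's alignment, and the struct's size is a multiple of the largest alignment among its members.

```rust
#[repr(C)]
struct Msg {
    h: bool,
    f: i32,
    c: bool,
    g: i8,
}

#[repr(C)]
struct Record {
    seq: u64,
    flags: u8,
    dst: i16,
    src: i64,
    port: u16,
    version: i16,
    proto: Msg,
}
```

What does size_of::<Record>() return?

40 bytes

Msg: 0..1  h  (1B, 1-aligned); 1..4  -- padding (3B); 4..8  f  (4B, 4-aligned); 8..9  c  (1B, 1-aligned); 9..10  g  (1B, 1-aligned); 10..12  -- tail padding (2B); sizeof = 12, alignof = 4
0..8  seq  (8B, 8-aligned)
8..9  flags  (1B, 1-aligned)
9..10  -- padding (1B)
10..12  dst  (2B, 2-aligned)
12..16  -- padding (4B)
16..24  src  (8B, 8-aligned)
24..26  port  (2B, 2-aligned)
26..28  version  (2B, 2-aligned)
28..40  proto  (12B, 4-aligned)
sizeof = 40, alignof = 8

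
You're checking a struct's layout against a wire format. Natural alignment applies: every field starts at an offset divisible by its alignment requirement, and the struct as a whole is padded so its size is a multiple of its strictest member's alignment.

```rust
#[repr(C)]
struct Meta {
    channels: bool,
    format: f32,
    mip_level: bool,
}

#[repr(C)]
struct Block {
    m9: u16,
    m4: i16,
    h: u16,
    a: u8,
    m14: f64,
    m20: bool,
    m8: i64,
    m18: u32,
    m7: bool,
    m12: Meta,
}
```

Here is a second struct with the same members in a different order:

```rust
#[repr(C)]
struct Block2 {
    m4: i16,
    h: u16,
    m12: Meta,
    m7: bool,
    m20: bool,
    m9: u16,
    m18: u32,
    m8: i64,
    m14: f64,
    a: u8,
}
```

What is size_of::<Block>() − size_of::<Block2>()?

Meta: 0..1  channels  (1B, 1-aligned); 1..4  -- padding (3B); 4..8  format  (4B, 4-aligned); 8..9  mip_level  (1B, 1-aligned); 9..12  -- tail padding (3B); sizeof = 12, alignof = 4
0..2  m9  (2B, 2-aligned)
2..4  m4  (2B, 2-aligned)
4..6  h  (2B, 2-aligned)
6..7  a  (1B, 1-aligned)
7..8  -- padding (1B)
8..16  m14  (8B, 8-aligned)
16..17  m20  (1B, 1-aligned)
17..24  -- padding (7B)
24..32  m8  (8B, 8-aligned)
32..36  m18  (4B, 4-aligned)
36..37  m7  (1B, 1-aligned)
37..40  -- padding (3B)
40..52  m12  (12B, 4-aligned)
52..56  -- tail padding (4B)
sizeof = 56, alignof = 8
— Block2 —
0..2  m4  (2B, 2-aligned)
2..4  h  (2B, 2-aligned)
4..16  m12  (12B, 4-aligned)
16..17  m7  (1B, 1-aligned)
17..18  m20  (1B, 1-aligned)
18..20  m9  (2B, 2-aligned)
20..24  m18  (4B, 4-aligned)
24..32  m8  (8B, 8-aligned)
32..40  m14  (8B, 8-aligned)
40..41  a  (1B, 1-aligned)
41..48  -- tail padding (7B)
sizeof = 48, alignof = 8
56 − 48 = 8

8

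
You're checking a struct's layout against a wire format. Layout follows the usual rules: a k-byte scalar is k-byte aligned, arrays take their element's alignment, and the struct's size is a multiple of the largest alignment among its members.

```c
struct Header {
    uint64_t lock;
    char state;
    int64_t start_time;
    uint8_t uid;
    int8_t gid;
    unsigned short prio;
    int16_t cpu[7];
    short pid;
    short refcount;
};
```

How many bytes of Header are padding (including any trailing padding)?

9

0..8  lock  (8B, 8-aligned)
8..9  state  (1B, 1-aligned)
9..16  -- padding (7B)
16..24  start_time  (8B, 8-aligned)
24..25  uid  (1B, 1-aligned)
25..26  gid  (1B, 1-aligned)
26..28  prio  (2B, 2-aligned)
28..42  cpu  (14B, 2-aligned)
42..44  pid  (2B, 2-aligned)
44..46  refcount  (2B, 2-aligned)
46..48  -- tail padding (2B)
sizeof = 48, alignof = 8
data bytes 39, size 48 → padding 9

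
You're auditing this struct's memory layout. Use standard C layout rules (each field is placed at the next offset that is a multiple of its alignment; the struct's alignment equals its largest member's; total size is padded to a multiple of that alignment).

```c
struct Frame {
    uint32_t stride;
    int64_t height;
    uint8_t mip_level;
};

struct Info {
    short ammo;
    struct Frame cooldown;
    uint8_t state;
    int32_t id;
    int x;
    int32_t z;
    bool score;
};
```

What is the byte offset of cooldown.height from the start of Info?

16

Frame: stride at 0 (size 4, align 4) → ends 4; pad 4 to align 8 for height; height at 8 (size 8, align 8) → ends 16; mip_level at 16 (size 1, align 1) → ends 17; tail pad 7 to reach multiple of 8; total 24 bytes, alignment 8
ammo at 0 (size 2, align 2) → ends 2
pad 6 to align 8 for cooldown
cooldown at 8 (size 24, align 8) → ends 32
within Frame: height at 8
8 + 8 = 16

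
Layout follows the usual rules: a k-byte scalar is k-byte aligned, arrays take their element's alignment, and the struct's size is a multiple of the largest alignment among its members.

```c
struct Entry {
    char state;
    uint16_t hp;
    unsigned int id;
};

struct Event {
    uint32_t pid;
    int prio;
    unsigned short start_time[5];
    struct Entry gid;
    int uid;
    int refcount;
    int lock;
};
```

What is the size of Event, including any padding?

40 bytes

Entry: @0: state [1B, align 1] → 1; +1 pad (align 2); @2: hp [2B, align 2] → 4; @4: id [4B, align 4] → 8; size 8, align 4
@0: pid [4B, align 4] → 4
@4: prio [4B, align 4] → 8
@8: start_time [10B, align 2] → 18
+2 pad (align 4)
@20: gid [8B, align 4] → 28
@28: uid [4B, align 4] → 32
@32: refcount [4B, align 4] → 36
@36: lock [4B, align 4] → 40
size 40, align 4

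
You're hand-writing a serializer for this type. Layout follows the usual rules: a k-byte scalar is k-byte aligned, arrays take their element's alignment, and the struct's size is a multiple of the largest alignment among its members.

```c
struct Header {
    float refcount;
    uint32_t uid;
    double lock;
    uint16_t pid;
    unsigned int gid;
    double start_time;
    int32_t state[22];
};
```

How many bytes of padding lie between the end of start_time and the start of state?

0

refcount at 0 (size 4, align 4) → ends 4
uid at 4 (size 4, align 4) → ends 8
lock at 8 (size 8, align 8) → ends 16
pid at 16 (size 2, align 2) → ends 18
pad 2 to align 4 for gid
gid at 20 (size 4, align 4) → ends 24
start_time at 24 (size 8, align 8) → ends 32
state at 32 (size 88, align 4) → ends 120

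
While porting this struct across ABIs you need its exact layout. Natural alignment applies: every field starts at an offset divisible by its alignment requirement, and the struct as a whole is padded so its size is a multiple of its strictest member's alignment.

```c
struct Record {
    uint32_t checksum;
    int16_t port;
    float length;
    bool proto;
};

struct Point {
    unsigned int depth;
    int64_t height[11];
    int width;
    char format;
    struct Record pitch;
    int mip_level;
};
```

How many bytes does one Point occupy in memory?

128

Record: @0: checksum [4B, align 4] → 4; @4: port [2B, align 2] → 6; +2 pad (align 4); @8: length [4B, align 4] → 12; @12: proto [1B, align 1] → 13; +3 tail pad (align 4); size 16, align 4
@0: depth [4B, align 4] → 4
+4 pad (align 8)
@8: height [88B, align 8] → 96
@96: width [4B, align 4] → 100
@100: format [1B, align 1] → 101
+3 pad (align 4)
@104: pitch [16B, align 4] → 120
@120: mip_level [4B, align 4] → 124
+4 tail pad (align 8)
size 128, align 8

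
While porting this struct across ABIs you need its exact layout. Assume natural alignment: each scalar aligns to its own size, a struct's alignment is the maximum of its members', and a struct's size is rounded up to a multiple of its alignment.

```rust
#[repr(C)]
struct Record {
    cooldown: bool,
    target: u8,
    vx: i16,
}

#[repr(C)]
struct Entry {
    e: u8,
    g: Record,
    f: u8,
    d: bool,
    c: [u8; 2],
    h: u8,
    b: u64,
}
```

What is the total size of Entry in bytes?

24

Record: 0..1  cooldown  (1B, 1-aligned); 1..2  target  (1B, 1-aligned); 2..4  vx  (2B, 2-aligned); sizeof = 4, alignof = 2
0..1  e  (1B, 1-aligned)
1..2  -- padding (1B)
2..6  g  (4B, 2-aligned)
6..7  f  (1B, 1-aligned)
7..8  d  (1B, 1-aligned)
8..10  c  (2B, 1-aligned)
10..11  h  (1B, 1-aligned)
11..16  -- padding (5B)
16..24  b  (8B, 8-aligned)
sizeof = 24, alignof = 8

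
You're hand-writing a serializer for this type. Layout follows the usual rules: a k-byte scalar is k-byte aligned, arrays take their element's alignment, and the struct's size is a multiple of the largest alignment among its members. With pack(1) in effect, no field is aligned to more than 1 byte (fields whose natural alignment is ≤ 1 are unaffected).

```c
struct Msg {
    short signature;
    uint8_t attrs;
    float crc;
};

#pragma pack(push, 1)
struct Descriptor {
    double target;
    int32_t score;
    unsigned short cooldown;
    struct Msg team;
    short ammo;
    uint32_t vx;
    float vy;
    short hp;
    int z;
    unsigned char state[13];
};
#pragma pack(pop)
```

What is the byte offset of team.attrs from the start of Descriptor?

Msg: signature at 0 (size 2, align 2) → ends 2; attrs at 2 (size 1, align 1) → ends 3; pad 1 to align 4 for crc; crc at 4 (size 4, align 4) → ends 8; total 8 bytes, alignment 4
target at 0 (size 8, align 1) → ends 8
score at 8 (size 4, align 1) → ends 12
cooldown at 12 (size 2, align 1) → ends 14
team at 14 (size 8, align 1) → ends 22
within Msg: attrs at 2
14 + 2 = 16

16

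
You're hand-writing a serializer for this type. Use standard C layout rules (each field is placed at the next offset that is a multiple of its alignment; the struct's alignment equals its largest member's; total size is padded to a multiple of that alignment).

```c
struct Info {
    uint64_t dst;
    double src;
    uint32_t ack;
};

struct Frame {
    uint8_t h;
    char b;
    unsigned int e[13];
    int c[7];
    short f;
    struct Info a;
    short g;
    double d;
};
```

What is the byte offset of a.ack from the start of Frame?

104

Info: dst at 0 (size 8, align 8) → ends 8; src at 8 (size 8, align 8) → ends 16; ack at 16 (size 4, align 4) → ends 20; tail pad 4 to reach multiple of 8; total 24 bytes, alignment 8
h at 0 (size 1, align 1) → ends 1
b at 1 (size 1, align 1) → ends 2
pad 2 to align 4 for e
e at 4 (size 52, align 4) → ends 56
c at 56 (size 28, align 4) → ends 84
f at 84 (size 2, align 2) → ends 86
pad 2 to align 8 for a
a at 88 (size 24, align 8) → ends 112
within Info: ack at 16
88 + 16 = 104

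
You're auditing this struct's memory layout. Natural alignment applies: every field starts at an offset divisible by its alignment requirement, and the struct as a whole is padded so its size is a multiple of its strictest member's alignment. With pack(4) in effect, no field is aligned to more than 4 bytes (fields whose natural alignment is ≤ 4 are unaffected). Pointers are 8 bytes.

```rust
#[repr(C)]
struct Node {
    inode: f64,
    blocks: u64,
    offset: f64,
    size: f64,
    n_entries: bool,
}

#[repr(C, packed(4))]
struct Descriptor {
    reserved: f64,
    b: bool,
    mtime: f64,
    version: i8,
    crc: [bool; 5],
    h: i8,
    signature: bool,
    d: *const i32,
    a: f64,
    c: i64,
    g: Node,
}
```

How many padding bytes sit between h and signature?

0

Node: 0..8  inode  (8B, 8-aligned); 8..16  blocks  (8B, 8-aligned); 16..24  offset  (8B, 8-aligned); 24..32  size  (8B, 8-aligned); 32..33  n_entries  (1B, 1-aligned); 33..40  -- tail padding (7B); sizeof = 40, alignof = 8
0..8  reserved  (8B, 4-aligned)
8..9  b  (1B, 1-aligned)
9..12  -- padding (3B)
12..20  mtime  (8B, 4-aligned)
20..21  version  (1B, 1-aligned)
21..26  crc  (5B, 1-aligned)
26..27  h  (1B, 1-aligned)
27..28  signature  (1B, 1-aligned)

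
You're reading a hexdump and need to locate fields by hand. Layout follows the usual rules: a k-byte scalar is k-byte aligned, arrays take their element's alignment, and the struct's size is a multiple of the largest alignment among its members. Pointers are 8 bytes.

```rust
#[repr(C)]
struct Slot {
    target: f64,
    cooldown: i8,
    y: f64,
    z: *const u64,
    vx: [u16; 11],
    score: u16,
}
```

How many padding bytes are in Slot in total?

target at 0 (size 8, align 8) → ends 8
cooldown at 8 (size 1, align 1) → ends 9
pad 7 to align 8 for y
y at 16 (size 8, align 8) → ends 24
z at 24 (size 8, align 8) → ends 32
vx at 32 (size 22, align 2) → ends 54
score at 54 (size 2, align 2) → ends 56
total 56 bytes, alignment 8
data bytes 49, size 56 → padding 7

7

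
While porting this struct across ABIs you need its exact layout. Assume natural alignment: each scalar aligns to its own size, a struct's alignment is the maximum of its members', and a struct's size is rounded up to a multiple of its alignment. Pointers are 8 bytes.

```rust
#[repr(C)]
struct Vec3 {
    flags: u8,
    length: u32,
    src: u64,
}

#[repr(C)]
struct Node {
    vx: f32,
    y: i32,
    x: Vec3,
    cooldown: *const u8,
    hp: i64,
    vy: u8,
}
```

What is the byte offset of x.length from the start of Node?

12

Vec3: @0: flags [1B, align 1] → 1; +3 pad (align 4); @4: length [4B, align 4] → 8; @8: src [8B, align 8] → 16; size 16, align 8
@0: vx [4B, align 4] → 4
@4: y [4B, align 4] → 8
@8: x [16B, align 8] → 24
within Vec3: length at 4
8 + 4 = 12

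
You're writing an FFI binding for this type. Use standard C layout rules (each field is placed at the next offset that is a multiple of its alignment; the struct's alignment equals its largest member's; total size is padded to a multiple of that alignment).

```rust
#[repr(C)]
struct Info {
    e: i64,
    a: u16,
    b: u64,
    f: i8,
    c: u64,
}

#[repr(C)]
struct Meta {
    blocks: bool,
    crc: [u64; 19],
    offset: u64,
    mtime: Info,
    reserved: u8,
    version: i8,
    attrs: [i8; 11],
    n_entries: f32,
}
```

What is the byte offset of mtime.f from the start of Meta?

192

Info: e at 0 (size 8, align 8) → ends 8; a at 8 (size 2, align 2) → ends 10; pad 6 to align 8 for b; b at 16 (size 8, align 8) → ends 24; f at 24 (size 1, align 1) → ends 25; pad 7 to align 8 for c; c at 32 (size 8, align 8) → ends 40; total 40 bytes, alignment 8
blocks at 0 (size 1, align 1) → ends 1
pad 7 to align 8 for crc
crc at 8 (size 152, align 8) → ends 160
offset at 160 (size 8, align 8) → ends 168
mtime at 168 (size 40, align 8) → ends 208
within Info: f at 24
168 + 24 = 192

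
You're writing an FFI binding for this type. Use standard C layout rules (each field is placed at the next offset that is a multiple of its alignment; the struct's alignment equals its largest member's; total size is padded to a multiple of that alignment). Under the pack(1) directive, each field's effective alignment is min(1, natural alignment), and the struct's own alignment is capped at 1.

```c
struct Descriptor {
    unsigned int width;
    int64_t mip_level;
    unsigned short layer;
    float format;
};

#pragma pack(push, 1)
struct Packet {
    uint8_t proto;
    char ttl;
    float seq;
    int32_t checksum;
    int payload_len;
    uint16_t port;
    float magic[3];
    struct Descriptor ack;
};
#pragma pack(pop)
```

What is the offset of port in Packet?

14

Descriptor: width at 0 (size 4, align 4) → ends 4; pad 4 to align 8 for mip_level; mip_level at 8 (size 8, align 8) → ends 16; layer at 16 (size 2, align 2) → ends 18; pad 2 to align 4 for format; format at 20 (size 4, align 4) → ends 24; total 24 bytes, alignment 8
proto at 0 (size 1, align 1) → ends 1
ttl at 1 (size 1, align 1) → ends 2
seq at 2 (size 4, align 1) → ends 6
checksum at 6 (size 4, align 1) → ends 10
payload_len at 10 (size 4, align 1) → ends 14
port at 14 (size 2, align 1) → ends 16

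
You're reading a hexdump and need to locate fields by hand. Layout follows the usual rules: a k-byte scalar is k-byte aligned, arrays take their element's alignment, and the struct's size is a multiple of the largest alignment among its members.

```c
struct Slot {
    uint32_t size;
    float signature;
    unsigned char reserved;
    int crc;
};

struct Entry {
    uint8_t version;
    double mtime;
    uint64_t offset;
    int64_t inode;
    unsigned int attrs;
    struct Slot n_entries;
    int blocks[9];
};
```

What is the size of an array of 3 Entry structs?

Slot: size at 0 (size 4, align 4) → ends 4; signature at 4 (size 4, align 4) → ends 8; reserved at 8 (size 1, align 1) → ends 9; pad 3 to align 4 for crc; crc at 12 (size 4, align 4) → ends 16; total 16 bytes, alignment 4
version at 0 (size 1, align 1) → ends 1
pad 7 to align 8 for mtime
mtime at 8 (size 8, align 8) → ends 16
offset at 16 (size 8, align 8) → ends 24
inode at 24 (size 8, align 8) → ends 32
attrs at 32 (size 4, align 4) → ends 36
n_entries at 36 (size 16, align 4) → ends 52
blocks at 52 (size 36, align 4) → ends 88
total 88 bytes, alignment 8
array of 3: 3 × 88 = 264

264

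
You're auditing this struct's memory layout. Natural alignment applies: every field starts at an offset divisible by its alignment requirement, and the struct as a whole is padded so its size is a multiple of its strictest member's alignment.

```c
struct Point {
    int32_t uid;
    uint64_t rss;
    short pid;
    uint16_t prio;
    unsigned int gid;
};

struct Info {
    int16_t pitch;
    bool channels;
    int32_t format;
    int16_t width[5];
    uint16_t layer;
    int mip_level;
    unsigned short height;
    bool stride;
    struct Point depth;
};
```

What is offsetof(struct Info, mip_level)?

20

Point: @0: uid [4B, align 4] → 4; +4 pad (align 8); @8: rss [8B, align 8] → 16; @16: pid [2B, align 2] → 18; @18: prio [2B, align 2] → 20; @20: gid [4B, align 4] → 24; size 24, align 8
@0: pitch [2B, align 2] → 2
@2: channels [1B, align 1] → 3
+1 pad (align 4)
@4: format [4B, align 4] → 8
@8: width [10B, align 2] → 18
@18: layer [2B, align 2] → 20
@20: mip_level [4B, align 4] → 24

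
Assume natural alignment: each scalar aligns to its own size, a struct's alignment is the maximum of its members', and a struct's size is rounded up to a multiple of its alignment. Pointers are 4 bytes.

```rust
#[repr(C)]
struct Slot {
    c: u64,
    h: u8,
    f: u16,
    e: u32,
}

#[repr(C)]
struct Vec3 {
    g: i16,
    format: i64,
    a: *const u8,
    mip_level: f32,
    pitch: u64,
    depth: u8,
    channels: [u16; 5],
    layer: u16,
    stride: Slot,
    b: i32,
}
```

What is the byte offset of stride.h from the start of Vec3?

Slot: 0..8  c  (8B, 8-aligned); 8..9  h  (1B, 1-aligned); 9..10  -- padding (1B); 10..12  f  (2B, 2-aligned); 12..16  e  (4B, 4-aligned); sizeof = 16, alignof = 8
0..2  g  (2B, 2-aligned)
2..8  -- padding (6B)
8..16  format  (8B, 8-aligned)
16..20  a  (4B, 4-aligned)
20..24  mip_level  (4B, 4-aligned)
24..32  pitch  (8B, 8-aligned)
32..33  depth  (1B, 1-aligned)
33..34  -- padding (1B)
34..44  channels  (10B, 2-aligned)
44..46  layer  (2B, 2-aligned)
46..48  -- padding (2B)
48..64  stride  (16B, 8-aligned)
within Slot: h at 8
48 + 8 = 56

56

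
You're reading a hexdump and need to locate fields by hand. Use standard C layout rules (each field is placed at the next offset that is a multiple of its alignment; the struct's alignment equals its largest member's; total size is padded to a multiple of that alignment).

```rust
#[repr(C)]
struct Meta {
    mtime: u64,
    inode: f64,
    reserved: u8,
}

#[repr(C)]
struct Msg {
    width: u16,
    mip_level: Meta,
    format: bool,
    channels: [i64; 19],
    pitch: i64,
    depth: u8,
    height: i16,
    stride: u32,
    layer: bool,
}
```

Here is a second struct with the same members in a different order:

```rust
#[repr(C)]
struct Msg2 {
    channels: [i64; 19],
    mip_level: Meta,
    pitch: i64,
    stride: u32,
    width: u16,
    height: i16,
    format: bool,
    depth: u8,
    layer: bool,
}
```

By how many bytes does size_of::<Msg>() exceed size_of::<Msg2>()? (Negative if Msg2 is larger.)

Meta: @0: mtime [8B, align 8] → 8; @8: inode [8B, align 8] → 16; @16: reserved [1B, align 1] → 17; +7 tail pad (align 8); size 24, align 8
@0: width [2B, align 2] → 2
+6 pad (align 8)
@8: mip_level [24B, align 8] → 32
@32: format [1B, align 1] → 33
+7 pad (align 8)
@40: channels [152B, align 8] → 192
@192: pitch [8B, align 8] → 200
@200: depth [1B, align 1] → 201
+1 pad (align 2)
@202: height [2B, align 2] → 204
@204: stride [4B, align 4] → 208
@208: layer [1B, align 1] → 209
+7 tail pad (align 8)
size 216, align 8
— Msg2 —
@0: channels [152B, align 8] → 152
@152: mip_level [24B, align 8] → 176
@176: pitch [8B, align 8] → 184
@184: stride [4B, align 4] → 188
@188: width [2B, align 2] → 190
@190: height [2B, align 2] → 192
@192: format [1B, align 1] → 193
@193: depth [1B, align 1] → 194
@194: layer [1B, align 1] → 195
+5 tail pad (align 8)
size 200, align 8
216 − 200 = 16

16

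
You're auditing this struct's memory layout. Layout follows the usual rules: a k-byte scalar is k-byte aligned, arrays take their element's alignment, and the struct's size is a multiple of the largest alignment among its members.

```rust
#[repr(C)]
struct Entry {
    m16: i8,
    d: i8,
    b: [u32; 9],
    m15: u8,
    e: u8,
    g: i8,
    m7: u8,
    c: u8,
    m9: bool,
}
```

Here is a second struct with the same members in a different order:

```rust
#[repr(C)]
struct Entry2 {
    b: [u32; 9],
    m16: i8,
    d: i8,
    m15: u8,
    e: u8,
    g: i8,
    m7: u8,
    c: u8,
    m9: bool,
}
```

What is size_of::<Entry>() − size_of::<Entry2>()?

0..1  m16  (1B, 1-aligned)
1..2  d  (1B, 1-aligned)
2..4  -- padding (2B)
4..40  b  (36B, 4-aligned)
40..41  m15  (1B, 1-aligned)
41..42  e  (1B, 1-aligned)
42..43  g  (1B, 1-aligned)
43..44  m7  (1B, 1-aligned)
44..45  c  (1B, 1-aligned)
45..46  m9  (1B, 1-aligned)
46..48  -- tail padding (2B)
sizeof = 48, alignof = 4
— Entry2 —
0..36  b  (36B, 4-aligned)
36..37  m16  (1B, 1-aligned)
37..38  d  (1B, 1-aligned)
38..39  m15  (1B, 1-aligned)
39..40  e  (1B, 1-aligned)
40..41  g  (1B, 1-aligned)
41..42  m7  (1B, 1-aligned)
42..43  c  (1B, 1-aligned)
43..44  m9  (1B, 1-aligned)
sizeof = 44, alignof = 4
48 − 44 = 4

4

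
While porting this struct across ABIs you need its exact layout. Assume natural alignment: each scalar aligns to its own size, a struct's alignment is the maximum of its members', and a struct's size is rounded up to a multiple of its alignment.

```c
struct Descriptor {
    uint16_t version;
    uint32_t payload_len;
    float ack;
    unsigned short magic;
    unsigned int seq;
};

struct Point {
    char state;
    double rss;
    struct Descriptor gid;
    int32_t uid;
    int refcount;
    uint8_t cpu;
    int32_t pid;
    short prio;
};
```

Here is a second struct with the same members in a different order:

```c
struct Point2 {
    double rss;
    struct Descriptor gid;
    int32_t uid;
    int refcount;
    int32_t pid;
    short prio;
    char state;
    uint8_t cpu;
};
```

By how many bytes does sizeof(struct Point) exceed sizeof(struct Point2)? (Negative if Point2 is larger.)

8

Descriptor: version at 0 (size 2, align 2) → ends 2; pad 2 to align 4 for payload_len; payload_len at 4 (size 4, align 4) → ends 8; ack at 8 (size 4, align 4) → ends 12; magic at 12 (size 2, align 2) → ends 14; pad 2 to align 4 for seq; seq at 16 (size 4, align 4) → ends 20; total 20 bytes, alignment 4
state at 0 (size 1, align 1) → ends 1
pad 7 to align 8 for rss
rss at 8 (size 8, align 8) → ends 16
gid at 16 (size 20, align 4) → ends 36
uid at 36 (size 4, align 4) → ends 40
refcount at 40 (size 4, align 4) → ends 44
cpu at 44 (size 1, align 1) → ends 45
pad 3 to align 4 for pid
pid at 48 (size 4, align 4) → ends 52
prio at 52 (size 2, align 2) → ends 54
tail pad 2 to reach multiple of 8
total 56 bytes, alignment 8
— Point2 —
rss at 0 (size 8, align 8) → ends 8
gid at 8 (size 20, align 4) → ends 28
uid at 28 (size 4, align 4) → ends 32
refcount at 32 (size 4, align 4) → ends 36
pid at 36 (size 4, align 4) → ends 40
prio at 40 (size 2, align 2) → ends 42
state at 42 (size 1, align 1) → ends 43
cpu at 43 (size 1, align 1) → ends 44
tail pad 4 to reach multiple of 8
total 48 bytes, alignment 8
56 − 48 = 8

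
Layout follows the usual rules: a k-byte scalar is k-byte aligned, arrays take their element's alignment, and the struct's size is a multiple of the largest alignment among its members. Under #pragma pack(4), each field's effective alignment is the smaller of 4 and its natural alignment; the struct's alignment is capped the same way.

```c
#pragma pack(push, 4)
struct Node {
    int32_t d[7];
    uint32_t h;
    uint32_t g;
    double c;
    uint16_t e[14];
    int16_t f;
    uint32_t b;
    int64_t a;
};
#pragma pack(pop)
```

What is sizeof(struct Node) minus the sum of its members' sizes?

@0: d [28B, align 4] → 28
@28: h [4B, align 4] → 32
@32: g [4B, align 4] → 36
@36: c [8B, align 4] → 44
@44: e [28B, align 2] → 72
@72: f [2B, align 2] → 74
+2 pad (align 4)
@76: b [4B, align 4] → 80
@80: a [8B, align 4] → 88
size 88, align 4
data bytes 86, size 88 → padding 2

2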